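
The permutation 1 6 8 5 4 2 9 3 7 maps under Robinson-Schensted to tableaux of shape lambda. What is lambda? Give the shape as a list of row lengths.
[4, 3, 1, 1]

Row-insert each entry into an empty tableau.

After inserting 1: P = [[1]].
After inserting 6: P = [[1, 6]].
After inserting 8: P = [[1, 6, 8]].
After inserting 5: P = [[1, 5, 8], [6]].
After inserting 4: P = [[1, 4, 8], [5], [6]].
After inserting 2: P = [[1, 2, 8], [4], [5], [6]].
After inserting 9: P = [[1, 2, 8, 9], [4], [5], [6]].
After inserting 3: P = [[1, 2, 3, 9], [4, 8], [5], [6]].
After inserting 7: P = [[1, 2, 3, 7], [4, 8, 9], [5], [6]].

The final insertion tableau P = [[1, 2, 3, 7], [4, 8, 9], [5], [6]] has shape [4, 3, 1, 1].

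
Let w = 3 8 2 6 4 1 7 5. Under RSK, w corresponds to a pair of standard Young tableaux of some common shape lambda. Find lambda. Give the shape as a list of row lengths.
[3, 3, 1, 1]

RSK row insertion gives P = [[1, 4, 5], [2, 6, 7], [3], [8]], which has shape [3, 3, 1, 1].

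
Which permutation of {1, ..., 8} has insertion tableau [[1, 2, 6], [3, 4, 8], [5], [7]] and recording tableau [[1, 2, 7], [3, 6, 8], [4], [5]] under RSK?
3 7 5 4 1 2 8 6

Reverse the RSK construction: for i from n down to 1, find the cell of Q containing i, remove the entry at that cell from P, and reverse-bump it up through P; the value ejected from row 1 is w(i).

Step i=8: Q has 8 at row 2, column 3; remove 8 from row 2 of P and reverse-bump: 8 enters row 1 and ejects 6. So w(8) = 6. P is now [[1, 2, 8], [3, 4], [5], [7]].
Step i=7: Q has 7 at row 1, column 3; remove that cell from P, ejecting 8. So w(7) = 8. P is now [[1, 2], [3, 4], [5], [7]].
Step i=6: Q has 6 at row 2, column 2; remove 4 from row 2 of P and reverse-bump: 4 enters row 1 and ejects 2. So w(6) = 2. P is now [[1, 4], [3], [5], [7]].
Step i=5: Q has 5 at row 4, column 1; remove 7 from row 4 of P and reverse-bump: 7 enters row 3 and ejects 5; 5 enters row 2 and ejects 3; 3 enters row 1 and ejects 1. So w(5) = 1. P is now [[3, 4], [5], [7]].
Step i=4: Q has 4 at row 3, column 1; remove 7 from row 3 of P and reverse-bump: 7 enters row 2 and ejects 5; 5 enters row 1 and ejects 4. So w(4) = 4. P is now [[3, 5], [7]].
Step i=3: Q has 3 at row 2, column 1; remove 7 from row 2 of P and reverse-bump: 7 enters row 1 and ejects 5. So w(3) = 5. P is now [[3, 7]].
Step i=2: Q has 2 at row 1, column 2; remove that cell from P, ejecting 7. So w(2) = 7. P is now [[3]].
Step i=1: Q has 1 at row 1, column 1; remove that cell from P, ejecting 3. So w(1) = 3. P is now [].

So w = 3 7 5 4 1 2 8 6.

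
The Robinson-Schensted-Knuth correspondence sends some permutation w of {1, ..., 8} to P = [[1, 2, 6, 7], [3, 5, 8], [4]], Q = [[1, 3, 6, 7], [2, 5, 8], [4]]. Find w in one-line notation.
4 3 5 1 2 6 8 7

Reverse the RSK construction: for i from n down to 1, find the cell of Q containing i, remove the entry at that cell from P, and reverse-bump it up through P; the value ejected from row 1 is w(i).

Step i=8: Q has 8 at row 2, column 3; remove 8 from row 2 of P and reverse-bump: 8 enters row 1 and ejects 7. So w(8) = 7. P is now [[1, 2, 6, 8], [3, 5], [4]].
Step i=7: Q has 7 at row 1, column 4; remove that cell from P, ejecting 8. So w(7) = 8. P is now [[1, 2, 6], [3, 5], [4]].
Step i=6: Q has 6 at row 1, column 3; remove that cell from P, ejecting 6. So w(6) = 6. P is now [[1, 2], [3, 5], [4]].
Step i=5: Q has 5 at row 2, column 2; remove 5 from row 2 of P and reverse-bump: 5 enters row 1 and ejects 2. So w(5) = 2. P is now [[1, 5], [3], [4]].
Step i=4: Q has 4 at row 3, column 1; remove 4 from row 3 of P and reverse-bump: 4 enters row 2 and ejects 3; 3 enters row 1 and ejects 1. So w(4) = 1. P is now [[3, 5], [4]].
Step i=3: Q has 3 at row 1, column 2; remove that cell from P, ejecting 5. So w(3) = 5. P is now [[3], [4]].
Step i=2: Q has 2 at row 2, column 1; remove 4 from row 2 of P and reverse-bump: 4 enters row 1 and ejects 3. So w(2) = 3. P is now [[4]].
Step i=1: Q has 1 at row 1, column 1; remove that cell from P, ejecting 4. So w(1) = 4. P is now [].

So w = 4 3 5 1 2 6 8 7.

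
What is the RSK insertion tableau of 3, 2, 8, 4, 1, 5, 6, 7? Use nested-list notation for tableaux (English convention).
Insert 3: appended to row 1. P = [[3]].
Insert 2: 2 bumps 3 from row 1; 3 starts row 2. P = [[2], [3]].
Insert 8: appended to row 1. P = [[2, 8], [3]].
Insert 4: 4 bumps 8 from row 1; 8 appends to row 2. P = [[2, 4], [3, 8]].
Insert 1: 1 bumps 2 from row 1; 2 bumps 3 from row 2; 3 starts row 3. P = [[1, 4], [2, 8], [3]].
Insert 5: appended to row 1. P = [[1, 4, 5], [2, 8], [3]].
Insert 6: appended to row 1. P = [[1, 4, 5, 6], [2, 8], [3]].
Insert 7: appended to row 1. P = [[1, 4, 5, 6, 7], [2, 8], [3]].

So P = [[1, 4, 5, 6, 7], [2, 8], [3]].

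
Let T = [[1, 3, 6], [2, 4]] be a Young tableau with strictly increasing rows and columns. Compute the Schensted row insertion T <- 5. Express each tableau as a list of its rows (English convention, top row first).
[[1, 3, 5], [2, 4, 6]]

In row 1, 5 replaces 6 (the leftmost entry greater than 5); 6 is bumped to row 2. 6 is appended to row 2. The new tableau is [[1, 3, 5], [2, 4, 6]].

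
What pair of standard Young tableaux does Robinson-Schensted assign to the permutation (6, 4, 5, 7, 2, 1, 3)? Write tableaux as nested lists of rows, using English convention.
Insert each entry of the permutation into P by Schensted row insertion, recording in Q the position of each new cell.

Insert 6: appended to row 1. P = [[6]].
Insert 4: 4 bumps 6 from row 1; 6 starts row 2. P = [[4], [6]].
Insert 5: appended to row 1. P = [[4, 5], [6]].
Insert 7: appended to row 1. P = [[4, 5, 7], [6]].
Insert 2: 2 bumps 4 from row 1; 4 bumps 6 from row 2; 6 starts row 3. P = [[2, 5, 7], [4], [6]].
Insert 1: 1 bumps 2 from row 1; 2 bumps 4 from row 2; 4 bumps 6 from row 3; 6 starts row 4. P = [[1, 5, 7], [2], [4], [6]].
Insert 3: 3 bumps 5 from row 1; 5 appends to row 2. P = [[1, 3, 7], [2, 5], [4], [6]].

So P = [[1, 3, 7], [2, 5], [4], [6]], Q = [[1, 3, 4], [2, 7], [5], [6]].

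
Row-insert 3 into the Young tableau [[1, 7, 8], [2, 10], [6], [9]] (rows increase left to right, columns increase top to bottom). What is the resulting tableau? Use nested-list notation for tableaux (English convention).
[[1, 3, 8], [2, 7], [6, 10], [9]]

In row 1, 3 replaces 7 (the leftmost entry greater than 3); 7 is bumped to row 2. In row 2, 7 replaces 10 (the leftmost entry greater than 7); 10 is bumped to row 3. 10 is appended to row 3. The new tableau is [[1, 3, 8], [2, 7], [6, 10], [9]].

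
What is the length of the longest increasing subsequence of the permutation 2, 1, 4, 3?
2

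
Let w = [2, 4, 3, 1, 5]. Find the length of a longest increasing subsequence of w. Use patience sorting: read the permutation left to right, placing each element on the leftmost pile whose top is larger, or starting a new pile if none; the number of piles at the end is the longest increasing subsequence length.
2: new pile. tops = [2]
4: new pile. tops = [2, 4]
3: onto pile 2 (replacing 4). tops = [2, 3]
1: onto pile 1 (replacing 2). tops = [1, 3]
5: new pile. tops = [1, 3, 5]

3 piles, so the longest increasing subsequence has length 3.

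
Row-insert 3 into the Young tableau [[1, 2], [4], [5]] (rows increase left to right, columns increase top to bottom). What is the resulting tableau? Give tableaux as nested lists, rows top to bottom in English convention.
3 is larger than every entry of row 1, so it is appended to row 1. The new tableau is [[1, 2, 3], [4], [5]].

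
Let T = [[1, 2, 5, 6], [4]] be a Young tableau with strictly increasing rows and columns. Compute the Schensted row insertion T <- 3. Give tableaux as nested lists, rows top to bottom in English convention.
[[1, 2, 3, 6], [4, 5]]

In row 1, 3 replaces 5 (the leftmost entry greater than 3); 5 is bumped to row 2. 5 is appended to row 2. The new tableau is [[1, 2, 3, 6], [4, 5]].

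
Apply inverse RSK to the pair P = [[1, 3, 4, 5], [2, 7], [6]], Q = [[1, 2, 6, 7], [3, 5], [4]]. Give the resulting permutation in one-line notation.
Reverse RSK: for i = n, n-1, ..., 1, locate i in Q, remove the corresponding corner cell from P, and reverse-bump its entry up through P; the value ejected from row 1 is w(i).

So w = 6 7 2 1 3 4 5.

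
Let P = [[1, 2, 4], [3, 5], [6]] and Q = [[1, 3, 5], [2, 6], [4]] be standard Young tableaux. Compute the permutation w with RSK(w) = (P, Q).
Reverse the RSK construction: for i from n down to 1, find the cell of Q containing i, remove the entry at that cell from P, and reverse-bump it up through P; the value ejected from row 1 is w(i).

Step i=6: Q has 6 at row 2, column 2; remove 5 from row 2 of P and reverse-bump: 5 enters row 1 and ejects 4. So w(6) = 4. P is now [[1, 2, 5], [3], [6]].
Step i=5: Q has 5 at row 1, column 3; remove that cell from P, ejecting 5. So w(5) = 5. P is now [[1, 2], [3], [6]].
Step i=4: Q has 4 at row 3, column 1; remove 6 from row 3 of P and reverse-bump: 6 enters row 2 and ejects 3; 3 enters row 1 and ejects 2. So w(4) = 2. P is now [[1, 3], [6]].
Step i=3: Q has 3 at row 1, column 2; remove that cell from P, ejecting 3. So w(3) = 3. P is now [[1], [6]].
Step i=2: Q has 2 at row 2, column 1; remove 6 from row 2 of P and reverse-bump: 6 enters row 1 and ejects 1. So w(2) = 1. P is now [[6]].
Step i=1: Q has 1 at row 1, column 1; remove that cell from P, ejecting 6. So w(1) = 6. P is now [].

So w = 6 1 3 2 5 4.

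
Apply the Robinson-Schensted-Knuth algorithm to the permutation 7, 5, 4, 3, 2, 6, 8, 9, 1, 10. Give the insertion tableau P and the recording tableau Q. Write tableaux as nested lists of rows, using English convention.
P = [[1, 6, 8, 9, 10], [2], [3], [4], [5], [7]], Q = [[1, 6, 7, 8, 10], [2], [3], [4], [5], [9]]

Insert each entry of the permutation into P by Schensted row insertion, recording in Q the position of each new cell.

Insert 7: appended to row 1. P = [[7]].
Insert 5: 5 bumps 7 from row 1; 7 starts row 2. P = [[5], [7]].
Insert 4: 4 bumps 5 from row 1; 5 bumps 7 from row 2; 7 starts row 3. P = [[4], [5], [7]].
Insert 3: 3 bumps 4 from row 1; 4 bumps 5 from row 2; 5 bumps 7 from row 3; 7 starts row 4. P = [[3], [4], [5], [7]].
Insert 2: 2 bumps 3 from row 1; 3 bumps 4 from row 2; 4 bumps 5 from row 3; 5 bumps 7 from row 4; 7 starts row 5. P = [[2], [3], [4], [5], [7]].
Insert 6: appended to row 1. P = [[2, 6], [3], [4], [5], [7]].
Insert 8: appended to row 1. P = [[2, 6, 8], [3], [4], [5], [7]].
Insert 9: appended to row 1. P = [[2, 6, 8, 9], [3], [4], [5], [7]].
Insert 1: 1 bumps 2 from row 1; 2 bumps 3 from row 2; 3 bumps 4 from row 3; 4 bumps 5 from row 4; 5 bumps 7 from row 5; 7 starts row 6. P = [[1, 6, 8, 9], [2], [3], [4], [5], [7]].
Insert 10: appended to row 1. P = [[1, 6, 8, 9, 10], [2], [3], [4], [5], [7]].

So P = [[1, 6, 8, 9, 10], [2], [3], [4], [5], [7]], Q = [[1, 6, 7, 8, 10], [2], [3], [4], [5], [9]].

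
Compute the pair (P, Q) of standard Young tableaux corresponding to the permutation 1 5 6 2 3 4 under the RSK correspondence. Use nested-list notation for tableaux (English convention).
P = [[1, 2, 3, 4], [5, 6]], Q = [[1, 2, 3, 6], [4, 5]]

Insert each entry of the permutation into P by Schensted row insertion, recording in Q the position of each new cell.

After inserting 1: P = [[1]].
After inserting 5: P = [[1, 5]].
After inserting 6: P = [[1, 5, 6]].
After inserting 2: P = [[1, 2, 6], [5]].
After inserting 3: P = [[1, 2, 3], [5, 6]].
After inserting 4: P = [[1, 2, 3, 4], [5, 6]].

So P = [[1, 2, 3, 4], [5, 6]], Q = [[1, 2, 3, 6], [4, 5]].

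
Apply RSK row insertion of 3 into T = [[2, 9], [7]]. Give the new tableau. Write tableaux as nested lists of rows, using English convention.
In row 1, 3 replaces 9 (the leftmost entry greater than 3); 9 is bumped to row 2. 9 is appended to row 2. The new tableau is [[2, 3], [7, 9]].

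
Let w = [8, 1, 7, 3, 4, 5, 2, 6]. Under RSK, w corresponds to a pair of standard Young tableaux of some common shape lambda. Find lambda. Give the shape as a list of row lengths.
RSK row insertion gives P = [[1, 2, 4, 5, 6], [3], [7], [8]], which has shape [5, 1, 1, 1].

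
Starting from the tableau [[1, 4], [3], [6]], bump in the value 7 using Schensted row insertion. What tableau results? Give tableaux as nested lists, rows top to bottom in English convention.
[[1, 4, 7], [3], [6]]

7 is larger than every entry of row 1, so it is appended to row 1. The new tableau is [[1, 4, 7], [3], [6]].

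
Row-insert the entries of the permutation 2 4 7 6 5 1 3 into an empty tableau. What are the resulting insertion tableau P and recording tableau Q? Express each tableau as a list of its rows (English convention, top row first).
Insert each entry of the permutation into P by Schensted row insertion, recording in Q the position of each new cell.

Insert 2: appended to row 1. P = [[2]].
Insert 4: appended to row 1. P = [[2, 4]].
Insert 7: appended to row 1. P = [[2, 4, 7]].
Insert 6: 6 bumps 7 from row 1; 7 starts row 2. P = [[2, 4, 6], [7]].
Insert 5: 5 bumps 6 from row 1; 6 bumps 7 from row 2; 7 starts row 3. P = [[2, 4, 5], [6], [7]].
Insert 1: 1 bumps 2 from row 1; 2 bumps 6 from row 2; 6 bumps 7 from row 3; 7 starts row 4. P = [[1, 4, 5], [2], [6], [7]].
Insert 3: 3 bumps 4 from row 1; 4 appends to row 2. P = [[1, 3, 5], [2, 4], [6], [7]].

So P = [[1, 3, 5], [2, 4], [6], [7]], Q = [[1, 2, 3], [4, 7], [5], [6]].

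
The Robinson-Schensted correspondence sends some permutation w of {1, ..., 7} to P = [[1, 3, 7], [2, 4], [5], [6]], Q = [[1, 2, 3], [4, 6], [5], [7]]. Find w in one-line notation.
Reverse the RSK construction: for i from n down to 1, find the cell of Q containing i, remove the entry at that cell from P, and reverse-bump it up through P; the value ejected from row 1 is w(i).

Step i=7: Q has 7 at row 4, column 1; remove 6 from row 4 of P and reverse-bump: 6 enters row 3 and ejects 5; 5 enters row 2 and ejects 4; 4 enters row 1 and ejects 3. So w(7) = 3. P is now [[1, 4, 7], [2, 5], [6]].
Step i=6: Q has 6 at row 2, column 2; remove 5 from row 2 of P and reverse-bump: 5 enters row 1 and ejects 4. So w(6) = 4. P is now [[1, 5, 7], [2], [6]].
Step i=5: Q has 5 at row 3, column 1; remove 6 from row 3 of P and reverse-bump: 6 enters row 2 and ejects 2; 2 enters row 1 and ejects 1. So w(5) = 1. P is now [[2, 5, 7], [6]].
Step i=4: Q has 4 at row 2, column 1; remove 6 from row 2 of P and reverse-bump: 6 enters row 1 and ejects 5. So w(4) = 5. P is now [[2, 6, 7]].
Step i=3: Q has 3 at row 1, column 3; remove that cell from P, ejecting 7. So w(3) = 7. P is now [[2, 6]].
Step i=2: Q has 2 at row 1, column 2; remove that cell from P, ejecting 6. So w(2) = 6. P is now [[2]].
Step i=1: Q has 1 at row 1, column 1; remove that cell from P, ejecting 2. So w(1) = 2. P is now [].

So w = 2 6 7 5 1 4 3.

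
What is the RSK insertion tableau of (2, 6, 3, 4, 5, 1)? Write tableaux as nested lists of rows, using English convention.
P = [[1, 3, 4, 5], [2], [6]]

Insert 2: appended to row 1. P = [[2]].
Insert 6: appended to row 1. P = [[2, 6]].
Insert 3: 3 bumps 6 from row 1; 6 starts row 2. P = [[2, 3], [6]].
Insert 4: appended to row 1. P = [[2, 3, 4], [6]].
Insert 5: appended to row 1. P = [[2, 3, 4, 5], [6]].
Insert 1: 1 bumps 2 from row 1; 2 bumps 6 from row 2; 6 starts row 3. P = [[1, 3, 4, 5], [2], [6]].

So P = [[1, 3, 4, 5], [2], [6]].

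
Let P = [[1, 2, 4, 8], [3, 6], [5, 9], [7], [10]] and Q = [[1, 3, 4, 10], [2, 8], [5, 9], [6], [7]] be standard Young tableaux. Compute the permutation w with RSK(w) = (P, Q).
10 1 7 9 5 3 2 6 4 8

Reverse the RSK construction: for i from n down to 1, find the cell of Q containing i, remove the entry at that cell from P, and reverse-bump it up through P; the value ejected from row 1 is w(i).

Step i=10: Q has 10 at row 1, column 4; remove that cell from P, ejecting 8. So w(10) = 8. P is now [[1, 2, 4], [3, 6], [5, 9], [7], [10]].
Step i=9: Q has 9 at row 3, column 2; remove 9 from row 3 of P and reverse-bump: 9 enters row 2 and ejects 6; 6 enters row 1 and ejects 4. So w(9) = 4. P is now [[1, 2, 6], [3, 9], [5], [7], [10]].
Step i=8: Q has 8 at row 2, column 2; remove 9 from row 2 of P and reverse-bump: 9 enters row 1 and ejects 6. So w(8) = 6. P is now [[1, 2, 9], [3], [5], [7], [10]].
Step i=7: Q has 7 at row 5, column 1; remove 10 from row 5 of P and reverse-bump: 10 enters row 4 and ejects 7; 7 enters row 3 and ejects 5; 5 enters row 2 and ejects 3; 3 enters row 1 and ejects 2. So w(7) = 2. P is now [[1, 3, 9], [5], [7], [10]].
Step i=6: Q has 6 at row 4, column 1; remove 10 from row 4 of P and reverse-bump: 10 enters row 3 and ejects 7; 7 enters row 2 and ejects 5; 5 enters row 1 and ejects 3. So w(6) = 3. P is now [[1, 5, 9], [7], [10]].
Step i=5: Q has 5 at row 3, column 1; remove 10 from row 3 of P and reverse-bump: 10 enters row 2 and ejects 7; 7 enters row 1 and ejects 5. So w(5) = 5. P is now [[1, 7, 9], [10]].
Step i=4: Q has 4 at row 1, column 3; remove that cell from P, ejecting 9. So w(4) = 9. P is now [[1, 7], [10]].
Step i=3: Q has 3 at row 1, column 2; remove that cell from P, ejecting 7. So w(3) = 7. P is now [[1], [10]].
Step i=2: Q has 2 at row 2, column 1; remove 10 from row 2 of P and reverse-bump: 10 enters row 1 and ejects 1. So w(2) = 1. P is now [[10]].
Step i=1: Q has 1 at row 1, column 1; remove that cell from P, ejecting 10. So w(1) = 10. P is now [].

So w = 10 1 7 9 5 3 2 6 4 8.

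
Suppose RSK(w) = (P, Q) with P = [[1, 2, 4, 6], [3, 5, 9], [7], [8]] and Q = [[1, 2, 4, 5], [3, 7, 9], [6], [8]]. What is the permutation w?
Reverse the RSK construction: for i from n down to 1, find the cell of Q containing i, remove the entry at that cell from P, and reverse-bump it up through P; the value ejected from row 1 is w(i).

Step i=9: Q has 9 at row 2, column 3; remove 9 from row 2 of P and reverse-bump: 9 enters row 1 and ejects 6. So w(9) = 6. P is now [[1, 2, 4, 9], [3, 5], [7], [8]].
Step i=8: Q has 8 at row 4, column 1; remove 8 from row 4 of P and reverse-bump: 8 enters row 3 and ejects 7; 7 enters row 2 and ejects 5; 5 enters row 1 and ejects 4. So w(8) = 4. P is now [[1, 2, 5, 9], [3, 7], [8]].
Step i=7: Q has 7 at row 2, column 2; remove 7 from row 2 of P and reverse-bump: 7 enters row 1 and ejects 5. So w(7) = 5. P is now [[1, 2, 7, 9], [3], [8]].
Step i=6: Q has 6 at row 3, column 1; remove 8 from row 3 of P and reverse-bump: 8 enters row 2 and ejects 3; 3 enters row 1 and ejects 2. So w(6) = 2. P is now [[1, 3, 7, 9], [8]].
Step i=5: Q has 5 at row 1, column 4; remove that cell from P, ejecting 9. So w(5) = 9. P is now [[1, 3, 7], [8]].
Step i=4: Q has 4 at row 1, column 3; remove that cell from P, ejecting 7. So w(4) = 7. P is now [[1, 3], [8]].
Step i=3: Q has 3 at row 2, column 1; remove 8 from row 2 of P and reverse-bump: 8 enters row 1 and ejects 3. So w(3) = 3. P is now [[1, 8]].
Step i=2: Q has 2 at row 1, column 2; remove that cell from P, ejecting 8. So w(2) = 8. P is now [[1]].
Step i=1: Q has 1 at row 1, column 1; remove that cell from P, ejecting 1. So w(1) = 1. P is now [].

So w = 1 8 3 7 9 2 5 4 6.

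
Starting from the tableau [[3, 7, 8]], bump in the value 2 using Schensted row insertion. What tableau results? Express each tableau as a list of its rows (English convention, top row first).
In row 1, 2 replaces 3 (the leftmost entry greater than 2); 3 is bumped to row 2. 3 starts a new row 2. The new tableau is [[2, 7, 8], [3]].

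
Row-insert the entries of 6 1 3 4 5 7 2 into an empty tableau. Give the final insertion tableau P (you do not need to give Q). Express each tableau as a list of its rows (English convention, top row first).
P = [[1, 2, 4, 5, 7], [3], [6]]

Insert 6: appended to row 1. P = [[6]].
Insert 1: 1 bumps 6 from row 1; 6 starts row 2. P = [[1], [6]].
Insert 3: appended to row 1. P = [[1, 3], [6]].
Insert 4: appended to row 1. P = [[1, 3, 4], [6]].
Insert 5: appended to row 1. P = [[1, 3, 4, 5], [6]].
Insert 7: appended to row 1. P = [[1, 3, 4, 5, 7], [6]].
Insert 2: 2 bumps 3 from row 1; 3 bumps 6 from row 2; 6 starts row 3. P = [[1, 2, 4, 5, 7], [3], [6]].

So P = [[1, 2, 4, 5, 7], [3], [6]].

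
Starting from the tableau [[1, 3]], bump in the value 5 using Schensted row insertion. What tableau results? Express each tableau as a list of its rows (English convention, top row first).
5 is larger than every entry of row 1, so it is appended to row 1. The new tableau is [[1, 3, 5]].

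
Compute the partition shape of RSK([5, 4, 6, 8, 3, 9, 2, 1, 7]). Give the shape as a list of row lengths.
[4, 2, 1, 1, 1]

Row-insert each entry into an empty tableau.

After inserting 5: P = [[5]].
After inserting 4: P = [[4], [5]].
After inserting 6: P = [[4, 6], [5]].
After inserting 8: P = [[4, 6, 8], [5]].
After inserting 3: P = [[3, 6, 8], [4], [5]].
After inserting 9: P = [[3, 6, 8, 9], [4], [5]].
After inserting 2: P = [[2, 6, 8, 9], [3], [4], [5]].
After inserting 1: P = [[1, 6, 8, 9], [2], [3], [4], [5]].
After inserting 7: P = [[1, 6, 7, 9], [2, 8], [3], [4], [5]].

The final insertion tableau P = [[1, 6, 7, 9], [2, 8], [3], [4], [5]] has shape [4, 2, 1, 1, 1].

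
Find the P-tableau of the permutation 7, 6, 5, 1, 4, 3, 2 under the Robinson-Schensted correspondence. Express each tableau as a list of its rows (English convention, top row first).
Insert 7: appended to row 1. P = [[7]].
Insert 6: 6 bumps 7 from row 1; 7 starts row 2. P = [[6], [7]].
Insert 5: 5 bumps 6 from row 1; 6 bumps 7 from row 2; 7 starts row 3. P = [[5], [6], [7]].
Insert 1: 1 bumps 5 from row 1; 5 bumps 6 from row 2; 6 bumps 7 from row 3; 7 starts row 4. P = [[1], [5], [6], [7]].
Insert 4: appended to row 1. P = [[1, 4], [5], [6], [7]].
Insert 3: 3 bumps 4 from row 1; 4 bumps 5 from row 2; 5 bumps 6 from row 3; 6 bumps 7 from row 4; 7 starts row 5. P = [[1, 3], [4], [5], [6], [7]].
Insert 2: 2 bumps 3 from row 1; 3 bumps 4 from row 2; 4 bumps 5 from row 3; 5 bumps 6 from row 4; 6 bumps 7 from row 5; 7 starts row 6. P = [[1, 2], [3], [4], [5], [6], [7]].

So P = [[1, 2], [3], [4], [5], [6], [7]].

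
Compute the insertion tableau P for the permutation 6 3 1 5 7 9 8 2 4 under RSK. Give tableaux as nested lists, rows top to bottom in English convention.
P = [[1, 2, 4, 8], [3, 5, 7], [6, 9]]

Insert 6: appended to row 1. P = [[6]].
Insert 3: 3 bumps 6 from row 1; 6 starts row 2. P = [[3], [6]].
Insert 1: 1 bumps 3 from row 1; 3 bumps 6 from row 2; 6 starts row 3. P = [[1], [3], [6]].
Insert 5: appended to row 1. P = [[1, 5], [3], [6]].
Insert 7: appended to row 1. P = [[1, 5, 7], [3], [6]].
Insert 9: appended to row 1. P = [[1, 5, 7, 9], [3], [6]].
Insert 8: 8 bumps 9 from row 1; 9 appends to row 2. P = [[1, 5, 7, 8], [3, 9], [6]].
Insert 2: 2 bumps 5 from row 1; 5 bumps 9 from row 2; 9 appends to row 3. P = [[1, 2, 7, 8], [3, 5], [6, 9]].
Insert 4: 4 bumps 7 from row 1; 7 appends to row 2. P = [[1, 2, 4, 8], [3, 5, 7], [6, 9]].

So P = [[1, 2, 4, 8], [3, 5, 7], [6, 9]].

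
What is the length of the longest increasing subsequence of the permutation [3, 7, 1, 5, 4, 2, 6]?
3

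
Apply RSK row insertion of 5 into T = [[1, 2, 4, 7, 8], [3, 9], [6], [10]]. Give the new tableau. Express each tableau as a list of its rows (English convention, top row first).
[[1, 2, 4, 5, 8], [3, 7], [6, 9], [10]]

In row 1, 5 replaces 7 (the leftmost entry greater than 5); 7 is bumped to row 2. In row 2, 7 replaces 9 (the leftmost entry greater than 7); 9 is bumped to row 3. 9 is appended to row 3. The new tableau is [[1, 2, 4, 5, 8], [3, 7], [6, 9], [10]].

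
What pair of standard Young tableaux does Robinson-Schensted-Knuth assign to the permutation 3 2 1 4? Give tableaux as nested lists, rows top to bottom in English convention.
P = [[1, 4], [2], [3]], Q = [[1, 4], [2], [3]]

Insert each entry of the permutation into P by Schensted row insertion, recording in Q the position of each new cell.

Insert 3: appended to row 1. P = [[3]].
Insert 2: 2 bumps 3 from row 1; 3 starts row 2. P = [[2], [3]].
Insert 1: 1 bumps 2 from row 1; 2 bumps 3 from row 2; 3 starts row 3. P = [[1], [2], [3]].
Insert 4: appended to row 1. P = [[1, 4], [2], [3]].

So P = [[1, 4], [2], [3]], Q = [[1, 4], [2], [3]].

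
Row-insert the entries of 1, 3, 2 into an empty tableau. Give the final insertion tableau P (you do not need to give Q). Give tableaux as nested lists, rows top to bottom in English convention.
Insert 1: appended to row 1. P = [[1]].
Insert 3: appended to row 1. P = [[1, 3]].
Insert 2: 2 bumps 3 from row 1; 3 starts row 2. P = [[1, 2], [3]].

So P = [[1, 2], [3]].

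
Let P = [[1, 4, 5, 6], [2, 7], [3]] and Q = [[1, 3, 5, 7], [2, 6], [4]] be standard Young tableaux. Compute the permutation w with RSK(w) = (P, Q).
3 2 4 1 7 5 6

Reverse RSK: for i = n, n-1, ..., 1, locate i in Q, remove the corresponding corner cell from P, and reverse-bump its entry up through P; the value ejected from row 1 is w(i).

So w = 3 2 4 1 7 5 6.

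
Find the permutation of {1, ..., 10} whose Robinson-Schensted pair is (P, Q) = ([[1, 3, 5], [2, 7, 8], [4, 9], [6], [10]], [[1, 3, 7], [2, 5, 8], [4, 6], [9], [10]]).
Reverse RSK: for i = n, n-1, ..., 1, locate i in Q, remove the corresponding corner cell from P, and reverse-bump its entry up through P; the value ejected from row 1 is w(i).

So w = 6 4 10 2 7 3 9 8 5 1.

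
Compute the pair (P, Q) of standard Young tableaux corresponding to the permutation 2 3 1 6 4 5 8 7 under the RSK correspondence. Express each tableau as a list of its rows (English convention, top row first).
Insert each entry of the permutation into P by Schensted row insertion, recording in Q the position of each new cell.

Insert 2: appended to row 1. P = [[2]], Q = [[1]].
Insert 3: appended to row 1. P = [[2, 3]], Q = [[1, 2]].
Insert 1: 1 bumps 2 from row 1; 2 starts row 2. P = [[1, 3], [2]], Q = [[1, 2], [3]].
Insert 6: appended to row 1. P = [[1, 3, 6], [2]], Q = [[1, 2, 4], [3]].
Insert 4: 4 bumps 6 from row 1; 6 appends to row 2. P = [[1, 3, 4], [2, 6]], Q = [[1, 2, 4], [3, 5]].
Insert 5: appended to row 1. P = [[1, 3, 4, 5], [2, 6]], Q = [[1, 2, 4, 6], [3, 5]].
Insert 8: appended to row 1. P = [[1, 3, 4, 5, 8], [2, 6]], Q = [[1, 2, 4, 6, 7], [3, 5]].
Insert 7: 7 bumps 8 from row 1; 8 appends to row 2. P = [[1, 3, 4, 5, 7], [2, 6, 8]], Q = [[1, 2, 4, 6, 7], [3, 5, 8]].

So P = [[1, 3, 4, 5, 7], [2, 6, 8]], Q = [[1, 2, 4, 6, 7], [3, 5, 8]].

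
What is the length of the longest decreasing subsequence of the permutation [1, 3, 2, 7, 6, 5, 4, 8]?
4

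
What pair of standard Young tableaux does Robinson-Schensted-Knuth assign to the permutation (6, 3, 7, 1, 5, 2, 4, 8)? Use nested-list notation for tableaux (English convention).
Insert each entry of the permutation into P by Schensted row insertion, recording in Q the position of each new cell.

Insert 6: appended to row 1. P = [[6]].
Insert 3: 3 bumps 6 from row 1; 6 starts row 2. P = [[3], [6]].
Insert 7: appended to row 1. P = [[3, 7], [6]].
Insert 1: 1 bumps 3 from row 1; 3 bumps 6 from row 2; 6 starts row 3. P = [[1, 7], [3], [6]].
Insert 5: 5 bumps 7 from row 1; 7 appends to row 2. P = [[1, 5], [3, 7], [6]].
Insert 2: 2 bumps 5 from row 1; 5 bumps 7 from row 2; 7 appends to row 3. P = [[1, 2], [3, 5], [6, 7]].
Insert 4: appended to row 1. P = [[1, 2, 4], [3, 5], [6, 7]].
Insert 8: appended to row 1. P = [[1, 2, 4, 8], [3, 5], [6, 7]].

So P = [[1, 2, 4, 8], [3, 5], [6, 7]], Q = [[1, 3, 7, 8], [2, 5], [4, 6]].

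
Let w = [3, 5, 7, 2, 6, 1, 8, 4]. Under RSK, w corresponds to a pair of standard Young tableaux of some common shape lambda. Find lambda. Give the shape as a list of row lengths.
Row-insert each entry into an empty tableau.

After inserting 3: P = [[3]].
After inserting 5: P = [[3, 5]].
After inserting 7: P = [[3, 5, 7]].
After inserting 2: P = [[2, 5, 7], [3]].
After inserting 6: P = [[2, 5, 6], [3, 7]].
After inserting 1: P = [[1, 5, 6], [2, 7], [3]].
After inserting 8: P = [[1, 5, 6, 8], [2, 7], [3]].
After inserting 4: P = [[1, 4, 6, 8], [2, 5], [3, 7]].

The final insertion tableau P = [[1, 4, 6, 8], [2, 5], [3, 7]] has shape [4, 2, 2].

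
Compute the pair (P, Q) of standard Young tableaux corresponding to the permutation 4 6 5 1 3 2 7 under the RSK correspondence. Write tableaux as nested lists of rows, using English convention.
Insert each entry of the permutation into P by Schensted row insertion, recording in Q the position of each new cell.

Insert 4: appended to row 1. P = [[4]].
Insert 6: appended to row 1. P = [[4, 6]].
Insert 5: 5 bumps 6 from row 1; 6 starts row 2. P = [[4, 5], [6]].
Insert 1: 1 bumps 4 from row 1; 4 bumps 6 from row 2; 6 starts row 3. P = [[1, 5], [4], [6]].
Insert 3: 3 bumps 5 from row 1; 5 appends to row 2. P = [[1, 3], [4, 5], [6]].
Insert 2: 2 bumps 3 from row 1; 3 bumps 4 from row 2; 4 bumps 6 from row 3; 6 starts row 4. P = [[1, 2], [3, 5], [4], [6]].
Insert 7: appended to row 1. P = [[1, 2, 7], [3, 5], [4], [6]].

So P = [[1, 2, 7], [3, 5], [4], [6]], Q = [[1, 2, 7], [3, 5], [4], [6]].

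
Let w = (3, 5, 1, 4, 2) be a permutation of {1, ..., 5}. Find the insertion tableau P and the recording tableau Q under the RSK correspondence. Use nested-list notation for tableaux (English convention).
P = [[1, 2], [3, 4], [5]], Q = [[1, 2], [3, 4], [5]]

Insert each entry of the permutation into P by Schensted row insertion, recording in Q the position of each new cell.

Insert 3: appended to row 1. P = [[3]].
Insert 5: appended to row 1. P = [[3, 5]].
Insert 1: 1 bumps 3 from row 1; 3 starts row 2. P = [[1, 5], [3]].
Insert 4: 4 bumps 5 from row 1; 5 appends to row 2. P = [[1, 4], [3, 5]].
Insert 2: 2 bumps 4 from row 1; 4 bumps 5 from row 2; 5 starts row 3. P = [[1, 2], [3, 4], [5]].

So P = [[1, 2], [3, 4], [5]], Q = [[1, 2], [3, 4], [5]].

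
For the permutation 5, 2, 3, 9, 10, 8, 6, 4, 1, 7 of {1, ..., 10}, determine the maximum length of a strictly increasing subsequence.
4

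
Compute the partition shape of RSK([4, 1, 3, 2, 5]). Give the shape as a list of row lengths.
Row-insert each entry into an empty tableau.

After inserting 4: P = [[4]].
After inserting 1: P = [[1], [4]].
After inserting 3: P = [[1, 3], [4]].
After inserting 2: P = [[1, 2], [3], [4]].
After inserting 5: P = [[1, 2, 5], [3], [4]].

The final insertion tableau P = [[1, 2, 5], [3], [4]] has shape [3, 1, 1].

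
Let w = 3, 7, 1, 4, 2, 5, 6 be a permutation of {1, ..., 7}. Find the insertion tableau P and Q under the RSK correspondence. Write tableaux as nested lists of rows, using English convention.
Insert each entry of the permutation into P by Schensted row insertion, recording in Q the position of each new cell.

Insert 3: appended to row 1. P = [[3]].
Insert 7: appended to row 1. P = [[3, 7]].
Insert 1: 1 bumps 3 from row 1; 3 starts row 2. P = [[1, 7], [3]].
Insert 4: 4 bumps 7 from row 1; 7 appends to row 2. P = [[1, 4], [3, 7]].
Insert 2: 2 bumps 4 from row 1; 4 bumps 7 from row 2; 7 starts row 3. P = [[1, 2], [3, 4], [7]].
Insert 5: appended to row 1. P = [[1, 2, 5], [3, 4], [7]].
Insert 6: appended to row 1. P = [[1, 2, 5, 6], [3, 4], [7]].

So P = [[1, 2, 5, 6], [3, 4], [7]], Q = [[1, 2, 6, 7], [3, 4], [5]].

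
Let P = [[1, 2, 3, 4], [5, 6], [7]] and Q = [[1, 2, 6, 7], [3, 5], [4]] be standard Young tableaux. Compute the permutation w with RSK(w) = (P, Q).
Reverse the RSK construction: for i from n down to 1, find the cell of Q containing i, remove the entry at that cell from P, and reverse-bump it up through P; the value ejected from row 1 is w(i).

Step i=7: Q has 7 at row 1, column 4; remove that cell from P, ejecting 4. So w(7) = 4. P is now [[1, 2, 3], [5, 6], [7]].
Step i=6: Q has 6 at row 1, column 3; remove that cell from P, ejecting 3. So w(6) = 3. P is now [[1, 2], [5, 6], [7]].
Step i=5: Q has 5 at row 2, column 2; remove 6 from row 2 of P and reverse-bump: 6 enters row 1 and ejects 2. So w(5) = 2. P is now [[1, 6], [5], [7]].
Step i=4: Q has 4 at row 3, column 1; remove 7 from row 3 of P and reverse-bump: 7 enters row 2 and ejects 5; 5 enters row 1 and ejects 1. So w(4) = 1. P is now [[5, 6], [7]].
Step i=3: Q has 3 at row 2, column 1; remove 7 from row 2 of P and reverse-bump: 7 enters row 1 and ejects 6. So w(3) = 6. P is now [[5, 7]].
Step i=2: Q has 2 at row 1, column 2; remove that cell from P, ejecting 7. So w(2) = 7. P is now [[5]].
Step i=1: Q has 1 at row 1, column 1; remove that cell from P, ejecting 5. So w(1) = 5. P is now [].

So w = 5 7 6 1 2 3 4.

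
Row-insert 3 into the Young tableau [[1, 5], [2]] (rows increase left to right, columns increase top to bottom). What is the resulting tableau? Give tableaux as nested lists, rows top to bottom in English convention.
[[1, 3], [2, 5]]

In row 1, 3 replaces 5 (the leftmost entry greater than 3); 5 is bumped to row 2. 5 is appended to row 2. The new tableau is [[1, 3], [2, 5]].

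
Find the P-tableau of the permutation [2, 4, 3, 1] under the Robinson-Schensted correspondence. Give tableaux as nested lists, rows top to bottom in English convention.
P = [[1, 3], [2], [4]]

After inserting 2: P = [[2]].
After inserting 4: P = [[2, 4]].
After inserting 3: P = [[2, 3], [4]].
After inserting 1: P = [[1, 3], [2], [4]].

So P = [[1, 3], [2], [4]].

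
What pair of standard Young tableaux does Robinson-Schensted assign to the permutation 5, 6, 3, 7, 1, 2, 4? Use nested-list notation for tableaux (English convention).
P = [[1, 2, 4], [3, 6, 7], [5]], Q = [[1, 2, 4], [3, 6, 7], [5]]

Insert each entry of the permutation into P by Schensted row insertion, recording in Q the position of each new cell.

After inserting 5: P = [[5]].
After inserting 6: P = [[5, 6]].
After inserting 3: P = [[3, 6], [5]].
After inserting 7: P = [[3, 6, 7], [5]].
After inserting 1: P = [[1, 6, 7], [3], [5]].
After inserting 2: P = [[1, 2, 7], [3, 6], [5]].
After inserting 4: P = [[1, 2, 4], [3, 6, 7], [5]].

So P = [[1, 2, 4], [3, 6, 7], [5]], Q = [[1, 2, 4], [3, 6, 7], [5]].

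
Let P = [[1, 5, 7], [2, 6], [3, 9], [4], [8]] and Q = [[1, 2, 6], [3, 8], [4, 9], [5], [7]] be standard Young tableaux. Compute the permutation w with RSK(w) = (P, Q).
4 8 6 3 2 9 1 7 5

Reverse the RSK construction: for i from n down to 1, find the cell of Q containing i, remove the entry at that cell from P, and reverse-bump it up through P; the value ejected from row 1 is w(i).

Step i=9: Q has 9 at row 3, column 2; remove 9 from row 3 of P and reverse-bump: 9 enters row 2 and ejects 6; 6 enters row 1 and ejects 5. So w(9) = 5. P is now [[1, 6, 7], [2, 9], [3], [4], [8]].
Step i=8: Q has 8 at row 2, column 2; remove 9 from row 2 of P and reverse-bump: 9 enters row 1 and ejects 7. So w(8) = 7. P is now [[1, 6, 9], [2], [3], [4], [8]].
Step i=7: Q has 7 at row 5, column 1; remove 8 from row 5 of P and reverse-bump: 8 enters row 4 and ejects 4; 4 enters row 3 and ejects 3; 3 enters row 2 and ejects 2; 2 enters row 1 and ejects 1. So w(7) = 1. P is now [[2, 6, 9], [3], [4], [8]].
Step i=6: Q has 6 at row 1, column 3; remove that cell from P, ejecting 9. So w(6) = 9. P is now [[2, 6], [3], [4], [8]].
Step i=5: Q has 5 at row 4, column 1; remove 8 from row 4 of P and reverse-bump: 8 enters row 3 and ejects 4; 4 enters row 2 and ejects 3; 3 enters row 1 and ejects 2. So w(5) = 2. P is now [[3, 6], [4], [8]].
Step i=4: Q has 4 at row 3, column 1; remove 8 from row 3 of P and reverse-bump: 8 enters row 2 and ejects 4; 4 enters row 1 and ejects 3. So w(4) = 3. P is now [[4, 6], [8]].
Step i=3: Q has 3 at row 2, column 1; remove 8 from row 2 of P and reverse-bump: 8 enters row 1 and ejects 6. So w(3) = 6. P is now [[4, 8]].
Step i=2: Q has 2 at row 1, column 2; remove that cell from P, ejecting 8. So w(2) = 8. P is now [[4]].
Step i=1: Q has 1 at row 1, column 1; remove that cell from P, ejecting 4. So w(1) = 4. P is now [].

So w = 4 8 6 3 2 9 1 7 5.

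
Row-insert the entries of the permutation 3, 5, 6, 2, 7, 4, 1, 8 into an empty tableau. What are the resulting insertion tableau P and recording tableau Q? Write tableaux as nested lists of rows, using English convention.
Insert each entry of the permutation into P by Schensted row insertion, recording in Q the position of each new cell.

Insert 3: appended to row 1. P = [[3]], Q = [[1]].
Insert 5: appended to row 1. P = [[3, 5]], Q = [[1, 2]].
Insert 6: appended to row 1. P = [[3, 5, 6]], Q = [[1, 2, 3]].
Insert 2: 2 bumps 3 from row 1; 3 starts row 2. P = [[2, 5, 6], [3]], Q = [[1, 2, 3], [4]].
Insert 7: appended to row 1. P = [[2, 5, 6, 7], [3]], Q = [[1, 2, 3, 5], [4]].
Insert 4: 4 bumps 5 from row 1; 5 appends to row 2. P = [[2, 4, 6, 7], [3, 5]], Q = [[1, 2, 3, 5], [4, 6]].
Insert 1: 1 bumps 2 from row 1; 2 bumps 3 from row 2; 3 starts row 3. P = [[1, 4, 6, 7], [2, 5], [3]], Q = [[1, 2, 3, 5], [4, 6], [7]].
Insert 8: appended to row 1. P = [[1, 4, 6, 7, 8], [2, 5], [3]], Q = [[1, 2, 3, 5, 8], [4, 6], [7]].

So P = [[1, 4, 6, 7, 8], [2, 5], [3]], Q = [[1, 2, 3, 5, 8], [4, 6], [7]].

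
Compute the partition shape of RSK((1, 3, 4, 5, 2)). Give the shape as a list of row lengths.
[4, 1]

RSK row insertion gives P = [[1, 2, 4, 5], [3]], which has shape [4, 1].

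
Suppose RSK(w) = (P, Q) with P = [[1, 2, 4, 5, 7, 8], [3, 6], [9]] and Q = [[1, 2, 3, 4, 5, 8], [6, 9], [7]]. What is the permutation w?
Reverse the RSK construction: for i from n down to 1, find the cell of Q containing i, remove the entry at that cell from P, and reverse-bump it up through P; the value ejected from row 1 is w(i).

Step i=9: Q has 9 at row 2, column 2; remove 6 from row 2 of P and reverse-bump: 6 enters row 1 and ejects 5. So w(9) = 5. P is now [[1, 2, 4, 6, 7, 8], [3], [9]].
Step i=8: Q has 8 at row 1, column 6; remove that cell from P, ejecting 8. So w(8) = 8. P is now [[1, 2, 4, 6, 7], [3], [9]].
Step i=7: Q has 7 at row 3, column 1; remove 9 from row 3 of P and reverse-bump: 9 enters row 2 and ejects 3; 3 enters row 1 and ejects 2. So w(7) = 2. P is now [[1, 3, 4, 6, 7], [9]].
Step i=6: Q has 6 at row 2, column 1; remove 9 from row 2 of P and reverse-bump: 9 enters row 1 and ejects 7. So w(6) = 7. P is now [[1, 3, 4, 6, 9]].
Step i=5: Q has 5 at row 1, column 5; remove that cell from P, ejecting 9. So w(5) = 9. P is now [[1, 3, 4, 6]].
Step i=4: Q has 4 at row 1, column 4; remove that cell from P, ejecting 6. So w(4) = 6. P is now [[1, 3, 4]].
Step i=3: Q has 3 at row 1, column 3; remove that cell from P, ejecting 4. So w(3) = 4. P is now [[1, 3]].
Step i=2: Q has 2 at row 1, column 2; remove that cell from P, ejecting 3. So w(2) = 3. P is now [[1]].
Step i=1: Q has 1 at row 1, column 1; remove that cell from P, ejecting 1. So w(1) = 1. P is now [].

So w = 1 3 4 6 9 7 2 8 5.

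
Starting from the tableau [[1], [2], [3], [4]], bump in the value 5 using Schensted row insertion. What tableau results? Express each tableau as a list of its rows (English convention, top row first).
5 is larger than every entry of row 1, so it is appended to row 1. The new tableau is [[1, 5], [2], [3], [4]].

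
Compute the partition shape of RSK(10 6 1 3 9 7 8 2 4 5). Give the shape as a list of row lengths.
[4, 3, 2, 1]

RSK row insertion gives P = [[1, 2, 4, 5], [3, 7, 8], [6, 9], [10]], which has shape [4, 3, 2, 1].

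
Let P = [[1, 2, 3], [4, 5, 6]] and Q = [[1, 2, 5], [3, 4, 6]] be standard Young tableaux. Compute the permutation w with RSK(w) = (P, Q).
4 5 1 2 6 3

Reverse the RSK construction: for i from n down to 1, find the cell of Q containing i, remove the entry at that cell from P, and reverse-bump it up through P; the value ejected from row 1 is w(i).

Step i=6: Q has 6 at row 2, column 3; remove 6 from row 2 of P and reverse-bump: 6 enters row 1 and ejects 3. So w(6) = 3. P is now [[1, 2, 6], [4, 5]].
Step i=5: Q has 5 at row 1, column 3; remove that cell from P, ejecting 6. So w(5) = 6. P is now [[1, 2], [4, 5]].
Step i=4: Q has 4 at row 2, column 2; remove 5 from row 2 of P and reverse-bump: 5 enters row 1 and ejects 2. So w(4) = 2. P is now [[1, 5], [4]].
Step i=3: Q has 3 at row 2, column 1; remove 4 from row 2 of P and reverse-bump: 4 enters row 1 and ejects 1. So w(3) = 1. P is now [[4, 5]].
Step i=2: Q has 2 at row 1, column 2; remove that cell from P, ejecting 5. So w(2) = 5. P is now [[4]].
Step i=1: Q has 1 at row 1, column 1; remove that cell from P, ejecting 4. So w(1) = 4. P is now [].

So w = 4 5 1 2 6 3.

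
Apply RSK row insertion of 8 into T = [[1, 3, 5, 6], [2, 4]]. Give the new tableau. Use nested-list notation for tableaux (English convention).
[[1, 3, 5, 6, 8], [2, 4]]

8 is larger than every entry of row 1, so it is appended to row 1. The new tableau is [[1, 3, 5, 6, 8], [2, 4]].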